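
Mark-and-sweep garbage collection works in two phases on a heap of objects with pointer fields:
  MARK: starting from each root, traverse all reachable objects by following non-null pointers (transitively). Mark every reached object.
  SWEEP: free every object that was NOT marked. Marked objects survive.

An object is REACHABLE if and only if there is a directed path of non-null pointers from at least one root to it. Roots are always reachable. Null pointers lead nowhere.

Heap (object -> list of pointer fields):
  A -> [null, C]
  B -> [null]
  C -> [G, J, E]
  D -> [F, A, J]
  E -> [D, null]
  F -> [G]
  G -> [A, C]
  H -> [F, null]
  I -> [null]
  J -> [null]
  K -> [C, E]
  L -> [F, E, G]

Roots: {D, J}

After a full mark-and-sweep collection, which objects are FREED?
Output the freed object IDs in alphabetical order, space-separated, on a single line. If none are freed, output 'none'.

Roots: D J
Mark D: refs=F A J, marked=D
Mark J: refs=null, marked=D J
Mark F: refs=G, marked=D F J
Mark A: refs=null C, marked=A D F J
Mark G: refs=A C, marked=A D F G J
Mark C: refs=G J E, marked=A C D F G J
Mark E: refs=D null, marked=A C D E F G J
Unmarked (collected): B H I K L

Answer: B H I K L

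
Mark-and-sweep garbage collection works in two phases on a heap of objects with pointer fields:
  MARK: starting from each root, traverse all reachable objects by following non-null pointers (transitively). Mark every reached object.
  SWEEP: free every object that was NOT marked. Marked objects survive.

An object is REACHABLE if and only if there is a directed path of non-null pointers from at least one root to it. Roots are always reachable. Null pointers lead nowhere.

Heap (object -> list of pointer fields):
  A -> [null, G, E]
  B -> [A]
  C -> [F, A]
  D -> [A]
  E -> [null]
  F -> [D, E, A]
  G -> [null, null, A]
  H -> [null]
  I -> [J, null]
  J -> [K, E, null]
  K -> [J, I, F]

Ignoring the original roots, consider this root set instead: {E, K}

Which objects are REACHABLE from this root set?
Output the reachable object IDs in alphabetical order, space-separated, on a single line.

Answer: A D E F G I J K

Derivation:
Roots: E K
Mark E: refs=null, marked=E
Mark K: refs=J I F, marked=E K
Mark J: refs=K E null, marked=E J K
Mark I: refs=J null, marked=E I J K
Mark F: refs=D E A, marked=E F I J K
Mark D: refs=A, marked=D E F I J K
Mark A: refs=null G E, marked=A D E F I J K
Mark G: refs=null null A, marked=A D E F G I J K
Unmarked (collected): B C H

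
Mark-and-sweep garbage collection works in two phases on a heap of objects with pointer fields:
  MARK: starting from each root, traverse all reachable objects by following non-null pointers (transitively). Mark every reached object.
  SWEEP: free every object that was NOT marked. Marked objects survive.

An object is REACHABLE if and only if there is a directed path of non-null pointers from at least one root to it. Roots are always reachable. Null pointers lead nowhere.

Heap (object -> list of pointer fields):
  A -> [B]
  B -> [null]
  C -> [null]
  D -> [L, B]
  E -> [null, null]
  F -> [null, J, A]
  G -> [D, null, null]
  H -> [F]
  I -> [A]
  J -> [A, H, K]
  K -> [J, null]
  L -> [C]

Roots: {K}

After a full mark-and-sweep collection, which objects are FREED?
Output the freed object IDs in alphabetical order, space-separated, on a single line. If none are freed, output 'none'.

Roots: K
Mark K: refs=J null, marked=K
Mark J: refs=A H K, marked=J K
Mark A: refs=B, marked=A J K
Mark H: refs=F, marked=A H J K
Mark B: refs=null, marked=A B H J K
Mark F: refs=null J A, marked=A B F H J K
Unmarked (collected): C D E G I L

Answer: C D E G I L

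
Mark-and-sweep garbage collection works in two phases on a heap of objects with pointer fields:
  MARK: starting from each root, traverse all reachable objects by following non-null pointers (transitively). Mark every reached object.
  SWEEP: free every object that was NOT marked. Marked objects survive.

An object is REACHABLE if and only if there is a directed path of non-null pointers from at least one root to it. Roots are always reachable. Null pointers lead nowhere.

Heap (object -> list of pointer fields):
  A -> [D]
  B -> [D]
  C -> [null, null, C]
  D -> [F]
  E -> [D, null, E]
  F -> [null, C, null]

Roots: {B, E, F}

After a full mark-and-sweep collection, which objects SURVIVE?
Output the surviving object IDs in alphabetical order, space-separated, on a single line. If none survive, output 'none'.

Answer: B C D E F

Derivation:
Roots: B E F
Mark B: refs=D, marked=B
Mark E: refs=D null E, marked=B E
Mark F: refs=null C null, marked=B E F
Mark D: refs=F, marked=B D E F
Mark C: refs=null null C, marked=B C D E F
Unmarked (collected): A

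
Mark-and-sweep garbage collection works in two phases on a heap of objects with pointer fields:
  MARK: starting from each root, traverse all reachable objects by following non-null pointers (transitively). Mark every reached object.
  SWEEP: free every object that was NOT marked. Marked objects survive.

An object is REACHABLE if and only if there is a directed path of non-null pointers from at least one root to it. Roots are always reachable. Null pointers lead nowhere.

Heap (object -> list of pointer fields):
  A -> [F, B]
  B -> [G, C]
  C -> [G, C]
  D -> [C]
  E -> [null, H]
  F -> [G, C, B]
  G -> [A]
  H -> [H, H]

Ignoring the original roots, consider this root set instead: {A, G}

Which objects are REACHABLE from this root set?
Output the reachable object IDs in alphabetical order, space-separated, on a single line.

Roots: A G
Mark A: refs=F B, marked=A
Mark G: refs=A, marked=A G
Mark F: refs=G C B, marked=A F G
Mark B: refs=G C, marked=A B F G
Mark C: refs=G C, marked=A B C F G
Unmarked (collected): D E H

Answer: A B C F G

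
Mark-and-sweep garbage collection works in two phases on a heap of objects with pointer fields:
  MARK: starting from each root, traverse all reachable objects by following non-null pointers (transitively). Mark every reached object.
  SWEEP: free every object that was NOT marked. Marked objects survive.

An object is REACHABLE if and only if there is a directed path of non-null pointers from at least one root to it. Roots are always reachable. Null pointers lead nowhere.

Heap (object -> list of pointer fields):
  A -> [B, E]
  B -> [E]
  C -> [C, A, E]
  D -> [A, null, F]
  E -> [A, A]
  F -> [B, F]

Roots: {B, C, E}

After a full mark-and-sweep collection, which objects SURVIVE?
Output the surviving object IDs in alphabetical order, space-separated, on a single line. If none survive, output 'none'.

Roots: B C E
Mark B: refs=E, marked=B
Mark C: refs=C A E, marked=B C
Mark E: refs=A A, marked=B C E
Mark A: refs=B E, marked=A B C E
Unmarked (collected): D F

Answer: A B C E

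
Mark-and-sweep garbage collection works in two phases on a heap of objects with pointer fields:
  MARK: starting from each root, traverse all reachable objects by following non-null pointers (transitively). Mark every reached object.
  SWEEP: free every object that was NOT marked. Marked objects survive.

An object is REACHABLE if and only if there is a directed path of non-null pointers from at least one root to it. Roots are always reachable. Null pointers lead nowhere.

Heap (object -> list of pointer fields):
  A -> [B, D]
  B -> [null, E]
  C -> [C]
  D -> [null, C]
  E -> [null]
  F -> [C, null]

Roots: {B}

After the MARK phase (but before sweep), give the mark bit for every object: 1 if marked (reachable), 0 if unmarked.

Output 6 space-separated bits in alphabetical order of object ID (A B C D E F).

Answer: 0 1 0 0 1 0

Derivation:
Roots: B
Mark B: refs=null E, marked=B
Mark E: refs=null, marked=B E
Unmarked (collected): A C D F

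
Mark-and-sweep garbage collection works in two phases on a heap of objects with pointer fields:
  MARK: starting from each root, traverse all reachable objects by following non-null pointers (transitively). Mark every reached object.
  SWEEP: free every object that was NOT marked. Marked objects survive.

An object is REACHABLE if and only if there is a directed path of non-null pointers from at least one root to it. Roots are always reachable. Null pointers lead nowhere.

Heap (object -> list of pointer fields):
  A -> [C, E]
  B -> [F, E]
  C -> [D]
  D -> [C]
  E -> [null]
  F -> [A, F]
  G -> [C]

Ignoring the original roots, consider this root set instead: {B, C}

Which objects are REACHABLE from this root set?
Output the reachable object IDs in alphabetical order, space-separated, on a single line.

Answer: A B C D E F

Derivation:
Roots: B C
Mark B: refs=F E, marked=B
Mark C: refs=D, marked=B C
Mark F: refs=A F, marked=B C F
Mark E: refs=null, marked=B C E F
Mark D: refs=C, marked=B C D E F
Mark A: refs=C E, marked=A B C D E F
Unmarked (collected): G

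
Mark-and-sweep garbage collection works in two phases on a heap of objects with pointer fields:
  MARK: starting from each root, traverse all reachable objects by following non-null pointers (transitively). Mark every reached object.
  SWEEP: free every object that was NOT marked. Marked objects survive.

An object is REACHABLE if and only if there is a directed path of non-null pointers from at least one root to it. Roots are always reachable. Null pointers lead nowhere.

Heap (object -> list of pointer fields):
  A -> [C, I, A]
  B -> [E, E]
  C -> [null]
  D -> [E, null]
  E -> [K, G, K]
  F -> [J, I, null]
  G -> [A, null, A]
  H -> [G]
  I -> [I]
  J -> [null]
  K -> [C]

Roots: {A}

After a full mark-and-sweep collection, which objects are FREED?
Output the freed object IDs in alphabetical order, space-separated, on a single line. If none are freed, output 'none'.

Roots: A
Mark A: refs=C I A, marked=A
Mark C: refs=null, marked=A C
Mark I: refs=I, marked=A C I
Unmarked (collected): B D E F G H J K

Answer: B D E F G H J K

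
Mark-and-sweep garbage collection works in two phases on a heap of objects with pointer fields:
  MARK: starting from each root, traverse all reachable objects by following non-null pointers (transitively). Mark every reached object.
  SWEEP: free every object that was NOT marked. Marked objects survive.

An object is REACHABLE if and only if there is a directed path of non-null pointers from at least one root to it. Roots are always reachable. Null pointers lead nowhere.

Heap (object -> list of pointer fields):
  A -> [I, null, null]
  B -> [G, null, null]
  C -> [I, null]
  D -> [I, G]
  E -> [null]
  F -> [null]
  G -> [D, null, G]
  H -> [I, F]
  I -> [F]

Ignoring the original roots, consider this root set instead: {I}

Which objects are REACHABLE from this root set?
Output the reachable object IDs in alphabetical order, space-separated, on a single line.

Answer: F I

Derivation:
Roots: I
Mark I: refs=F, marked=I
Mark F: refs=null, marked=F I
Unmarked (collected): A B C D E G H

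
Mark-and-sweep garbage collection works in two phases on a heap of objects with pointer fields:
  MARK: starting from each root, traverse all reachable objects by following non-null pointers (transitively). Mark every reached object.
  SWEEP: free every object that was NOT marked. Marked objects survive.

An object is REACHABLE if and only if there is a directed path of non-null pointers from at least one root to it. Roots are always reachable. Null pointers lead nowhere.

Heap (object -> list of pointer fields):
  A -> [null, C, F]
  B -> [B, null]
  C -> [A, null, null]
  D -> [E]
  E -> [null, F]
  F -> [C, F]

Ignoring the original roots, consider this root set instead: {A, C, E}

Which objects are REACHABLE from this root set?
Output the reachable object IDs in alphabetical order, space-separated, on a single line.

Roots: A C E
Mark A: refs=null C F, marked=A
Mark C: refs=A null null, marked=A C
Mark E: refs=null F, marked=A C E
Mark F: refs=C F, marked=A C E F
Unmarked (collected): B D

Answer: A C E F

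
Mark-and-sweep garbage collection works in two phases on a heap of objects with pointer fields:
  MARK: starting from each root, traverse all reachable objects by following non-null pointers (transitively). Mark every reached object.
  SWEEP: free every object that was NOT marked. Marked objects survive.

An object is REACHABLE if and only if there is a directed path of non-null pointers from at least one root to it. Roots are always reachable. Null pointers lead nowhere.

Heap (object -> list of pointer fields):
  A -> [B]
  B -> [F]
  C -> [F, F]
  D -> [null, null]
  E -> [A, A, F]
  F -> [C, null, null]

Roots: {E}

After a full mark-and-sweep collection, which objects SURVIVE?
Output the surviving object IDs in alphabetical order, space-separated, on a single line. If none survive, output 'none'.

Roots: E
Mark E: refs=A A F, marked=E
Mark A: refs=B, marked=A E
Mark F: refs=C null null, marked=A E F
Mark B: refs=F, marked=A B E F
Mark C: refs=F F, marked=A B C E F
Unmarked (collected): D

Answer: A B C E F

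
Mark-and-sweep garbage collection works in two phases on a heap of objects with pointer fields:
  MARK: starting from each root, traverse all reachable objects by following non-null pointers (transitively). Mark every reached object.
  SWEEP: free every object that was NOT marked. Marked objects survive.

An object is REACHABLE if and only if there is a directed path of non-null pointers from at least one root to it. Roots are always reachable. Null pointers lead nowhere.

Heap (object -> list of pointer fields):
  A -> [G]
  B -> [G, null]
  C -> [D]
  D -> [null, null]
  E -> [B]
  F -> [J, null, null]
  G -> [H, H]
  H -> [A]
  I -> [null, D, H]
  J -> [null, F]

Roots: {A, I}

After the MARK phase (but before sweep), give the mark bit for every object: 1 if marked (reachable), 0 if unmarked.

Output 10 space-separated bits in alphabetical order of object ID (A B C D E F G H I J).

Answer: 1 0 0 1 0 0 1 1 1 0

Derivation:
Roots: A I
Mark A: refs=G, marked=A
Mark I: refs=null D H, marked=A I
Mark G: refs=H H, marked=A G I
Mark D: refs=null null, marked=A D G I
Mark H: refs=A, marked=A D G H I
Unmarked (collected): B C E F J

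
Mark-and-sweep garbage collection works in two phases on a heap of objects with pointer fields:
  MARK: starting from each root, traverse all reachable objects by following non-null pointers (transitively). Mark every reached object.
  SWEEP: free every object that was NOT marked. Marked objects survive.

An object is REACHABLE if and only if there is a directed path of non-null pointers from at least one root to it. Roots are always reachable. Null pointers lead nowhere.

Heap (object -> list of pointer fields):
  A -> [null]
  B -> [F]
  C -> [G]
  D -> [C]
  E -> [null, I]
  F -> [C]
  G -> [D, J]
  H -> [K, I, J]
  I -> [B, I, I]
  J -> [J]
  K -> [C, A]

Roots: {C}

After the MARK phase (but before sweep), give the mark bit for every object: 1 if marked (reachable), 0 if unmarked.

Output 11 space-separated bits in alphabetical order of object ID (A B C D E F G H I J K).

Answer: 0 0 1 1 0 0 1 0 0 1 0

Derivation:
Roots: C
Mark C: refs=G, marked=C
Mark G: refs=D J, marked=C G
Mark D: refs=C, marked=C D G
Mark J: refs=J, marked=C D G J
Unmarked (collected): A B E F H I K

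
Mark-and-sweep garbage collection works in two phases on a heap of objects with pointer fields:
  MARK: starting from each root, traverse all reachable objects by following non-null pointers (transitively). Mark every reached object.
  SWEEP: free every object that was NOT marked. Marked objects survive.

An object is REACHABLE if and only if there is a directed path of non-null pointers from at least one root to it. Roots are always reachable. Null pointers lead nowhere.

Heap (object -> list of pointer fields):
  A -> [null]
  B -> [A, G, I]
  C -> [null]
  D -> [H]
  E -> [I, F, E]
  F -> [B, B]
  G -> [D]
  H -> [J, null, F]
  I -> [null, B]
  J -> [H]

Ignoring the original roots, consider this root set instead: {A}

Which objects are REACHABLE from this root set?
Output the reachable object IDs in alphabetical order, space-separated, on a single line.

Roots: A
Mark A: refs=null, marked=A
Unmarked (collected): B C D E F G H I J

Answer: A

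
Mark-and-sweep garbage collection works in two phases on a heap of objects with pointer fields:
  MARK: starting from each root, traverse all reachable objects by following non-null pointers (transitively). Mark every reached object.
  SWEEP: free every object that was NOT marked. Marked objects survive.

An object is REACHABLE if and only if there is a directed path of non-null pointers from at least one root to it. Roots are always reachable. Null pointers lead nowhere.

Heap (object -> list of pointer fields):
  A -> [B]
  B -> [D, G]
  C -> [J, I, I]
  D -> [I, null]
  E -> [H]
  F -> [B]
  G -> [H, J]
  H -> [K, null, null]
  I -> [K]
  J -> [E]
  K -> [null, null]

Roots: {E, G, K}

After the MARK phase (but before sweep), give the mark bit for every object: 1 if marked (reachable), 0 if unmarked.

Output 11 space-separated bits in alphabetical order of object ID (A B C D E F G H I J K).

Roots: E G K
Mark E: refs=H, marked=E
Mark G: refs=H J, marked=E G
Mark K: refs=null null, marked=E G K
Mark H: refs=K null null, marked=E G H K
Mark J: refs=E, marked=E G H J K
Unmarked (collected): A B C D F I

Answer: 0 0 0 0 1 0 1 1 0 1 1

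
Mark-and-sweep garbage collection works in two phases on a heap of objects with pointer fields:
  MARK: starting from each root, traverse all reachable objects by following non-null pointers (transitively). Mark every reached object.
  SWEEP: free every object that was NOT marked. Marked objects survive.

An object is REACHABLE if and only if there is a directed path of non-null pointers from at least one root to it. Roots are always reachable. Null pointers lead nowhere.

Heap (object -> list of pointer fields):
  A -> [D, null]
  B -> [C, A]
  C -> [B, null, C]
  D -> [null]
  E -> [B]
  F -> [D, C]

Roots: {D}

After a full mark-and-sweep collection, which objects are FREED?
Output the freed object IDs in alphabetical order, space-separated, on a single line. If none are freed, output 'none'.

Roots: D
Mark D: refs=null, marked=D
Unmarked (collected): A B C E F

Answer: A B C E F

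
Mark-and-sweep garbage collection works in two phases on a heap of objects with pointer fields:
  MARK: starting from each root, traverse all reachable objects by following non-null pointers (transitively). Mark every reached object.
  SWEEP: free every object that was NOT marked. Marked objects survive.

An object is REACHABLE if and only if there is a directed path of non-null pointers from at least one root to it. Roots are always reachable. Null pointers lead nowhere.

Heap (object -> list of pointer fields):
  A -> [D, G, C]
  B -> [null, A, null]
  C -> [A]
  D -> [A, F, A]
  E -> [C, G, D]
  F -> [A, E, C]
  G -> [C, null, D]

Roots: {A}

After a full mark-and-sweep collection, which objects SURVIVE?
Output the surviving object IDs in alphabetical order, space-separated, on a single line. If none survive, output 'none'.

Roots: A
Mark A: refs=D G C, marked=A
Mark D: refs=A F A, marked=A D
Mark G: refs=C null D, marked=A D G
Mark C: refs=A, marked=A C D G
Mark F: refs=A E C, marked=A C D F G
Mark E: refs=C G D, marked=A C D E F G
Unmarked (collected): B

Answer: A C D E F G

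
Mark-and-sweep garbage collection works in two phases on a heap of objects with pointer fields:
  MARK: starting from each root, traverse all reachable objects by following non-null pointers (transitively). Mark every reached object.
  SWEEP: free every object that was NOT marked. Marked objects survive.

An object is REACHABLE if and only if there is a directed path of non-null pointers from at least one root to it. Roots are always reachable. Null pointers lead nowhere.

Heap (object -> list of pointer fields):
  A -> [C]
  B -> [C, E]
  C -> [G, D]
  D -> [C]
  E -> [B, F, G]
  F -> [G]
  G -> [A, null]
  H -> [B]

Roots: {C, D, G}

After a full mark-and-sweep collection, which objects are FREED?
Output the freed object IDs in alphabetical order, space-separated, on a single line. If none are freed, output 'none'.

Roots: C D G
Mark C: refs=G D, marked=C
Mark D: refs=C, marked=C D
Mark G: refs=A null, marked=C D G
Mark A: refs=C, marked=A C D G
Unmarked (collected): B E F H

Answer: B E F H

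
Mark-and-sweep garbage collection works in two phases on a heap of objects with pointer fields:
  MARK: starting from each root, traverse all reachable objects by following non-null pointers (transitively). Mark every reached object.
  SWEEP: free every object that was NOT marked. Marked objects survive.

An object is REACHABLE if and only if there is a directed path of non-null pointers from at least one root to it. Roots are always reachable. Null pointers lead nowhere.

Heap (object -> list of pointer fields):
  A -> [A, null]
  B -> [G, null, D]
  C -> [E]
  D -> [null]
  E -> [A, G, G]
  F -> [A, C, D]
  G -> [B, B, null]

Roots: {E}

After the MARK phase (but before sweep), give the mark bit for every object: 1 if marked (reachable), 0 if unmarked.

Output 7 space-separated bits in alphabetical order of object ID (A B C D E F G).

Answer: 1 1 0 1 1 0 1

Derivation:
Roots: E
Mark E: refs=A G G, marked=E
Mark A: refs=A null, marked=A E
Mark G: refs=B B null, marked=A E G
Mark B: refs=G null D, marked=A B E G
Mark D: refs=null, marked=A B D E G
Unmarked (collected): C F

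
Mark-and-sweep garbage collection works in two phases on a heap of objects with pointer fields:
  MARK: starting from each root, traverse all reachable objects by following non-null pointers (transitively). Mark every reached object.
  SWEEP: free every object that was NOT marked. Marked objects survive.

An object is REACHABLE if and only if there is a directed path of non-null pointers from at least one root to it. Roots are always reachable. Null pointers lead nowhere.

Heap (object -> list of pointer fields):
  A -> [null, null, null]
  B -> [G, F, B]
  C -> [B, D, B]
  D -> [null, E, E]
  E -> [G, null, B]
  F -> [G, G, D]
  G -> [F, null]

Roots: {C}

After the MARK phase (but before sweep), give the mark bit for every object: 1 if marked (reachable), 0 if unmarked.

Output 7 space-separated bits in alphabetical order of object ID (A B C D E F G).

Roots: C
Mark C: refs=B D B, marked=C
Mark B: refs=G F B, marked=B C
Mark D: refs=null E E, marked=B C D
Mark G: refs=F null, marked=B C D G
Mark F: refs=G G D, marked=B C D F G
Mark E: refs=G null B, marked=B C D E F G
Unmarked (collected): A

Answer: 0 1 1 1 1 1 1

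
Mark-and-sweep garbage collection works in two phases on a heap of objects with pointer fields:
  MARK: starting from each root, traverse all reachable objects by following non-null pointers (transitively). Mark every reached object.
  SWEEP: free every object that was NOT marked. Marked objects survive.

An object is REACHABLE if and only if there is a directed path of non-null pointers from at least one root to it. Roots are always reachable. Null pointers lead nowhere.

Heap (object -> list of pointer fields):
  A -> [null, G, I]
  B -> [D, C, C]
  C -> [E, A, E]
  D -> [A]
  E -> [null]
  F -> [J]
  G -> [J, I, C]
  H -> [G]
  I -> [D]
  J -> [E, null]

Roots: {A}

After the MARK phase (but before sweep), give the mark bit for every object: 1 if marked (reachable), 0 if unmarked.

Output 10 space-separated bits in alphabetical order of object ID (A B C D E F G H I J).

Roots: A
Mark A: refs=null G I, marked=A
Mark G: refs=J I C, marked=A G
Mark I: refs=D, marked=A G I
Mark J: refs=E null, marked=A G I J
Mark C: refs=E A E, marked=A C G I J
Mark D: refs=A, marked=A C D G I J
Mark E: refs=null, marked=A C D E G I J
Unmarked (collected): B F H

Answer: 1 0 1 1 1 0 1 0 1 1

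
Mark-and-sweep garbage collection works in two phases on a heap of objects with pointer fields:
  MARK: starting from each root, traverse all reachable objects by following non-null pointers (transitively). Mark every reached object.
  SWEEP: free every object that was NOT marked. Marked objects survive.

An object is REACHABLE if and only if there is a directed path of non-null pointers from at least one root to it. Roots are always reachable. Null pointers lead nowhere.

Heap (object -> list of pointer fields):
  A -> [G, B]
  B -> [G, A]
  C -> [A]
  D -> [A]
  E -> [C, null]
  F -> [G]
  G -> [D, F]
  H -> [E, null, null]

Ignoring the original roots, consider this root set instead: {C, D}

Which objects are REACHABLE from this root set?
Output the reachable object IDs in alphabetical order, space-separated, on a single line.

Roots: C D
Mark C: refs=A, marked=C
Mark D: refs=A, marked=C D
Mark A: refs=G B, marked=A C D
Mark G: refs=D F, marked=A C D G
Mark B: refs=G A, marked=A B C D G
Mark F: refs=G, marked=A B C D F G
Unmarked (collected): E H

Answer: A B C D F G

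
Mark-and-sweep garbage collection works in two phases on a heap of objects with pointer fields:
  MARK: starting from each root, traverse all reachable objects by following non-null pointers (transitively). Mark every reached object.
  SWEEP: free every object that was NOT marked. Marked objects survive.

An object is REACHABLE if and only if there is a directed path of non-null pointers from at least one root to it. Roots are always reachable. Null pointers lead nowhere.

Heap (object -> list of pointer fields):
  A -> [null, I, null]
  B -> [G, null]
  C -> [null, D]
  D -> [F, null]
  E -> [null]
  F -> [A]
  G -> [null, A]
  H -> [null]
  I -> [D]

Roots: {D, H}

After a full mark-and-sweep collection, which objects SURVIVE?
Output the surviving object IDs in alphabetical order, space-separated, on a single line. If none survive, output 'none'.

Roots: D H
Mark D: refs=F null, marked=D
Mark H: refs=null, marked=D H
Mark F: refs=A, marked=D F H
Mark A: refs=null I null, marked=A D F H
Mark I: refs=D, marked=A D F H I
Unmarked (collected): B C E G

Answer: A D F H I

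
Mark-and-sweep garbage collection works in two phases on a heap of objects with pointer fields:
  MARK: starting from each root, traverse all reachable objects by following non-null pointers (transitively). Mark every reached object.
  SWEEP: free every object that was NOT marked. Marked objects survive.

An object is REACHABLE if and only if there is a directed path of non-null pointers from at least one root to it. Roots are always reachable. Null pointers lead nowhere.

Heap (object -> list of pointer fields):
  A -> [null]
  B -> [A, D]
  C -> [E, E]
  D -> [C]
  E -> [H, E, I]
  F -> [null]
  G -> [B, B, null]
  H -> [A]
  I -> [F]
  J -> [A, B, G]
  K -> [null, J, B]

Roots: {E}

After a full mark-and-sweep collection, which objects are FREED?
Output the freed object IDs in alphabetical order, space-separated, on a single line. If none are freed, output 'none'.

Roots: E
Mark E: refs=H E I, marked=E
Mark H: refs=A, marked=E H
Mark I: refs=F, marked=E H I
Mark A: refs=null, marked=A E H I
Mark F: refs=null, marked=A E F H I
Unmarked (collected): B C D G J K

Answer: B C D G J K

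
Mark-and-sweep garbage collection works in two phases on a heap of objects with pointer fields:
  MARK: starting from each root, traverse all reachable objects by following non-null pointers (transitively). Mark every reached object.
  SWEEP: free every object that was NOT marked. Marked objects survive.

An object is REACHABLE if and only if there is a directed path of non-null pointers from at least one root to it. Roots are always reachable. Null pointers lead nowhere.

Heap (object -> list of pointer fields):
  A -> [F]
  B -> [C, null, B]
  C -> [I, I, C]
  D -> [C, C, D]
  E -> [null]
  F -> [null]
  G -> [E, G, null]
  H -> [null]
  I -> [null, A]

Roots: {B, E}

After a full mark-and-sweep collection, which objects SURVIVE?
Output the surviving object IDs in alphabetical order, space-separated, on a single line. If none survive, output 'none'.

Answer: A B C E F I

Derivation:
Roots: B E
Mark B: refs=C null B, marked=B
Mark E: refs=null, marked=B E
Mark C: refs=I I C, marked=B C E
Mark I: refs=null A, marked=B C E I
Mark A: refs=F, marked=A B C E I
Mark F: refs=null, marked=A B C E F I
Unmarked (collected): D G H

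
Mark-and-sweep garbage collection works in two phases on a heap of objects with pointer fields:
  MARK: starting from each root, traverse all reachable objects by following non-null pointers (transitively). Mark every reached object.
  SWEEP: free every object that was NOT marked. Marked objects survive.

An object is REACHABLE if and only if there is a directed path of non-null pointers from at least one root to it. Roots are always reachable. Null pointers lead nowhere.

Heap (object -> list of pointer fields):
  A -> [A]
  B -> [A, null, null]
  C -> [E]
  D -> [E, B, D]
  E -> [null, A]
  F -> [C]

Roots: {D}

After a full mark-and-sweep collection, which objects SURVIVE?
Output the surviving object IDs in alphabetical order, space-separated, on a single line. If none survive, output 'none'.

Roots: D
Mark D: refs=E B D, marked=D
Mark E: refs=null A, marked=D E
Mark B: refs=A null null, marked=B D E
Mark A: refs=A, marked=A B D E
Unmarked (collected): C F

Answer: A B D E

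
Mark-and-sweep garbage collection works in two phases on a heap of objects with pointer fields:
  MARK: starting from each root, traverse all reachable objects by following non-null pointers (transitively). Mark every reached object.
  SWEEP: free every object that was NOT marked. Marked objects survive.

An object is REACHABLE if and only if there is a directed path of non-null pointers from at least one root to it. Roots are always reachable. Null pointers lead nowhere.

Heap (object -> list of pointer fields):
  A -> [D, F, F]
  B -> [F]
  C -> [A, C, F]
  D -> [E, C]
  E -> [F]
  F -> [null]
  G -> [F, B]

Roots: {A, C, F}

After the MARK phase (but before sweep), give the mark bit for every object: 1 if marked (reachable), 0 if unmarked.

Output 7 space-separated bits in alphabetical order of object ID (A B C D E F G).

Roots: A C F
Mark A: refs=D F F, marked=A
Mark C: refs=A C F, marked=A C
Mark F: refs=null, marked=A C F
Mark D: refs=E C, marked=A C D F
Mark E: refs=F, marked=A C D E F
Unmarked (collected): B G

Answer: 1 0 1 1 1 1 0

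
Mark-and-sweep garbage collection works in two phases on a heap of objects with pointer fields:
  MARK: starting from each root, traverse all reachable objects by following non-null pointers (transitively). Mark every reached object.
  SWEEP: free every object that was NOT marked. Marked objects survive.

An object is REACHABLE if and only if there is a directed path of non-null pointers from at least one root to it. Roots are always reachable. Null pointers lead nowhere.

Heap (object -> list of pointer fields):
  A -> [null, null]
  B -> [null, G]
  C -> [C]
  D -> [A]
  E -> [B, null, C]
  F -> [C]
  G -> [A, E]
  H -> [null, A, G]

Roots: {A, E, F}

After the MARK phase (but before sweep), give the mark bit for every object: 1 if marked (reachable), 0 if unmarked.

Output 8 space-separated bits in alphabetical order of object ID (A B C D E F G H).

Answer: 1 1 1 0 1 1 1 0

Derivation:
Roots: A E F
Mark A: refs=null null, marked=A
Mark E: refs=B null C, marked=A E
Mark F: refs=C, marked=A E F
Mark B: refs=null G, marked=A B E F
Mark C: refs=C, marked=A B C E F
Mark G: refs=A E, marked=A B C E F G
Unmarked (collected): D H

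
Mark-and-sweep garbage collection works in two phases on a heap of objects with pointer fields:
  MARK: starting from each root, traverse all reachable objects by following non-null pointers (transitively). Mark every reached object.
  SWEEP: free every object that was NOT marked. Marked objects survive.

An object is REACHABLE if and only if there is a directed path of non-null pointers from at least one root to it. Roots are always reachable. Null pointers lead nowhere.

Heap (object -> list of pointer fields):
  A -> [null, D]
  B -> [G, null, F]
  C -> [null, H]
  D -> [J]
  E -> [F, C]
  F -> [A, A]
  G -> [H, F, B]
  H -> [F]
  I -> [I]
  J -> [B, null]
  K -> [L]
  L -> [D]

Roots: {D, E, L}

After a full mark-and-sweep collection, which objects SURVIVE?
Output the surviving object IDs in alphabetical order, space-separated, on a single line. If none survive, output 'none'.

Answer: A B C D E F G H J L

Derivation:
Roots: D E L
Mark D: refs=J, marked=D
Mark E: refs=F C, marked=D E
Mark L: refs=D, marked=D E L
Mark J: refs=B null, marked=D E J L
Mark F: refs=A A, marked=D E F J L
Mark C: refs=null H, marked=C D E F J L
Mark B: refs=G null F, marked=B C D E F J L
Mark A: refs=null D, marked=A B C D E F J L
Mark H: refs=F, marked=A B C D E F H J L
Mark G: refs=H F B, marked=A B C D E F G H J L
Unmarked (collected): I K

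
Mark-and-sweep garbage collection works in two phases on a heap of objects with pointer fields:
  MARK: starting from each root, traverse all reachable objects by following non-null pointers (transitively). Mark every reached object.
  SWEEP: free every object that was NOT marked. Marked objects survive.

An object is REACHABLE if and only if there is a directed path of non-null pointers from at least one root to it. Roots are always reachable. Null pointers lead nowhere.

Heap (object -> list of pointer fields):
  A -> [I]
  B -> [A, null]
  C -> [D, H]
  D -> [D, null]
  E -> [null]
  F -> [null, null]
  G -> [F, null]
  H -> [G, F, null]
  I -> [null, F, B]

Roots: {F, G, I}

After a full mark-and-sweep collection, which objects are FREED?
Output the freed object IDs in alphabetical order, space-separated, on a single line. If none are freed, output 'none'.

Answer: C D E H

Derivation:
Roots: F G I
Mark F: refs=null null, marked=F
Mark G: refs=F null, marked=F G
Mark I: refs=null F B, marked=F G I
Mark B: refs=A null, marked=B F G I
Mark A: refs=I, marked=A B F G I
Unmarked (collected): C D E H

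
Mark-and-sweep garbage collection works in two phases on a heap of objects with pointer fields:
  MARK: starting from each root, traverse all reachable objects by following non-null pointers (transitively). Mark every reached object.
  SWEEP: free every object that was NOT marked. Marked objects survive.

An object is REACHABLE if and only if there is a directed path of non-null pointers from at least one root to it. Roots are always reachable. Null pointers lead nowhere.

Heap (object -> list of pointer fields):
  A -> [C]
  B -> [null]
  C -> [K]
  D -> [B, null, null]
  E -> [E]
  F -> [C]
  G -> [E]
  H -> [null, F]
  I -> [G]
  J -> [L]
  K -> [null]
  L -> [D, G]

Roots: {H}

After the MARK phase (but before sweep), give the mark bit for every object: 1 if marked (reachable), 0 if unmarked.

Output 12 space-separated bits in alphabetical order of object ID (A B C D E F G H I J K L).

Roots: H
Mark H: refs=null F, marked=H
Mark F: refs=C, marked=F H
Mark C: refs=K, marked=C F H
Mark K: refs=null, marked=C F H K
Unmarked (collected): A B D E G I J L

Answer: 0 0 1 0 0 1 0 1 0 0 1 0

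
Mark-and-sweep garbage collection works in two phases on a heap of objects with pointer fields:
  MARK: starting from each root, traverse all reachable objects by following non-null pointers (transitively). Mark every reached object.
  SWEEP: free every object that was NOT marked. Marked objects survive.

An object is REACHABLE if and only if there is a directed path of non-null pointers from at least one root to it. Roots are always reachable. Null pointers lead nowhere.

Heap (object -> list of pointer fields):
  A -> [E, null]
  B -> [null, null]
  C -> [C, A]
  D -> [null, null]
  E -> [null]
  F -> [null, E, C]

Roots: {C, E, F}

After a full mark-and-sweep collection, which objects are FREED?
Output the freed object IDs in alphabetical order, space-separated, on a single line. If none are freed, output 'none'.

Roots: C E F
Mark C: refs=C A, marked=C
Mark E: refs=null, marked=C E
Mark F: refs=null E C, marked=C E F
Mark A: refs=E null, marked=A C E F
Unmarked (collected): B D

Answer: B D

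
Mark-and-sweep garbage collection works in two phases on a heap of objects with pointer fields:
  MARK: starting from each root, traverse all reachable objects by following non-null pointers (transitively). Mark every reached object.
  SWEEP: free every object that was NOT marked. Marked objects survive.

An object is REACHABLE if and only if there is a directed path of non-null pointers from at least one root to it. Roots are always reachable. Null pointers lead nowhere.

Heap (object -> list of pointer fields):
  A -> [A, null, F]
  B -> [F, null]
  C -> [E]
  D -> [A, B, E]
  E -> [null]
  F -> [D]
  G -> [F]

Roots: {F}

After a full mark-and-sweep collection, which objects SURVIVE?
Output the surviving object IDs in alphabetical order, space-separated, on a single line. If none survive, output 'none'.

Roots: F
Mark F: refs=D, marked=F
Mark D: refs=A B E, marked=D F
Mark A: refs=A null F, marked=A D F
Mark B: refs=F null, marked=A B D F
Mark E: refs=null, marked=A B D E F
Unmarked (collected): C G

Answer: A B D E F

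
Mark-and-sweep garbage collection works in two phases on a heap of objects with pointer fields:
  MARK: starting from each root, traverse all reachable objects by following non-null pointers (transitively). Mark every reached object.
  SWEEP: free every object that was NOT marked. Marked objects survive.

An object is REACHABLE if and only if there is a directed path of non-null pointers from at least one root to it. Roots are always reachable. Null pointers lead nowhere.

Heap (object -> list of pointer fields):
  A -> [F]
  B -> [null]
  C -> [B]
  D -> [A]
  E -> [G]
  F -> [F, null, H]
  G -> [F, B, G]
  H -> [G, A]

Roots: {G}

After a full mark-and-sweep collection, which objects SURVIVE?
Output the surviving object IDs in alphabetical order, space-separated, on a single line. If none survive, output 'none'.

Answer: A B F G H

Derivation:
Roots: G
Mark G: refs=F B G, marked=G
Mark F: refs=F null H, marked=F G
Mark B: refs=null, marked=B F G
Mark H: refs=G A, marked=B F G H
Mark A: refs=F, marked=A B F G H
Unmarked (collected): C D E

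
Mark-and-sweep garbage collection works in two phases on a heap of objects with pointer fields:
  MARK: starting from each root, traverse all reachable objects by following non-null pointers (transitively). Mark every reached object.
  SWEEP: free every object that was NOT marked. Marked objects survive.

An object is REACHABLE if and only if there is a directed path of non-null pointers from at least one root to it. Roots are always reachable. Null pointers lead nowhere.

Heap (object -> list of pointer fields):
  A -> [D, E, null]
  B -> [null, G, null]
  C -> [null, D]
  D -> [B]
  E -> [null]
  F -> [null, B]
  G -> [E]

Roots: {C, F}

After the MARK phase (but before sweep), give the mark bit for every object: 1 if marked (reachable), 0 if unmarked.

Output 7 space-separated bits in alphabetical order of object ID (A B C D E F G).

Answer: 0 1 1 1 1 1 1

Derivation:
Roots: C F
Mark C: refs=null D, marked=C
Mark F: refs=null B, marked=C F
Mark D: refs=B, marked=C D F
Mark B: refs=null G null, marked=B C D F
Mark G: refs=E, marked=B C D F G
Mark E: refs=null, marked=B C D E F G
Unmarked (collected): A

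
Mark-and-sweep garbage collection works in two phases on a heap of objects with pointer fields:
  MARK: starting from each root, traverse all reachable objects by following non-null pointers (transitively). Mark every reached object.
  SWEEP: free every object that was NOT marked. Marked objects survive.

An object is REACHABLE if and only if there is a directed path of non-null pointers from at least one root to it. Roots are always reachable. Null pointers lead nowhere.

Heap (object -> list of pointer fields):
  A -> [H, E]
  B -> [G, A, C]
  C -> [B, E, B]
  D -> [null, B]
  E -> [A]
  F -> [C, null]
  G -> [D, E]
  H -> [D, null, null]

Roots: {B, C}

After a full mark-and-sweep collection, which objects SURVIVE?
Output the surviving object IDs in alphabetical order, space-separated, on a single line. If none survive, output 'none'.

Answer: A B C D E G H

Derivation:
Roots: B C
Mark B: refs=G A C, marked=B
Mark C: refs=B E B, marked=B C
Mark G: refs=D E, marked=B C G
Mark A: refs=H E, marked=A B C G
Mark E: refs=A, marked=A B C E G
Mark D: refs=null B, marked=A B C D E G
Mark H: refs=D null null, marked=A B C D E G H
Unmarked (collected): F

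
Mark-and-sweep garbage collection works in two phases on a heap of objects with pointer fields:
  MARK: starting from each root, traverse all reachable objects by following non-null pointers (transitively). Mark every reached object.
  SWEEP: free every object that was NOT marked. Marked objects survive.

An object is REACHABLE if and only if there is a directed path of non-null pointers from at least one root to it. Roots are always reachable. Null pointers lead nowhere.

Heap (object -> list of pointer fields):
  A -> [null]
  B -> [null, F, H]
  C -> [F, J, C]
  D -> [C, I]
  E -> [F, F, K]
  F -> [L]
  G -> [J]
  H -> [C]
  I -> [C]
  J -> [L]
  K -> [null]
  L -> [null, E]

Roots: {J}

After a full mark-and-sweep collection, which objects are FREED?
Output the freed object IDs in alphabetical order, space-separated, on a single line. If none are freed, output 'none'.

Answer: A B C D G H I

Derivation:
Roots: J
Mark J: refs=L, marked=J
Mark L: refs=null E, marked=J L
Mark E: refs=F F K, marked=E J L
Mark F: refs=L, marked=E F J L
Mark K: refs=null, marked=E F J K L
Unmarked (collected): A B C D G H I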